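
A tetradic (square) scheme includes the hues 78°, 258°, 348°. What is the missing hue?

168°

A square tetradic scheme places four hues every 90°.
The full set through 78° is {78°, 168°, 258°, 348°}.
Given {78°, 258°, 348°}, the missing hue is 168°.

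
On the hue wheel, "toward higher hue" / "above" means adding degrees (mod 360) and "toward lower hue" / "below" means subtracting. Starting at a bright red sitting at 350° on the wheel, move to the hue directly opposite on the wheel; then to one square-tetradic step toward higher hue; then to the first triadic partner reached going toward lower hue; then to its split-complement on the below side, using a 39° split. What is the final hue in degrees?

281°

complement +180°: 350 + 180 = 530 → 530 − 360 = 170°
square ↑ +90°: 170 + 90 = 260°
triadic ↓ −120°: 260 − 120 = 140°
split-comp 39° ↓ +141°: 140 + 141 = 281°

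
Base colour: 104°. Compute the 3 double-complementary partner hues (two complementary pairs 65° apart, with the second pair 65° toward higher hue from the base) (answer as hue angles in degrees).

169°, 284°, 349°

104 + 65 = 169°
104 + 180 = 284°
104 + 245 = 349°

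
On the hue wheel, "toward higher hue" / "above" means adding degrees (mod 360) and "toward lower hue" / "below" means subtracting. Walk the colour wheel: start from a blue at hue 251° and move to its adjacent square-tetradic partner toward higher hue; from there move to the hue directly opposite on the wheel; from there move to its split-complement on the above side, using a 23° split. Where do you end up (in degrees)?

4°

square ↑ +90°: 251 + 90 = 341°
complement +180°: 341 + 180 = 521 → 521 − 360 = 161°
split-comp 23° ↑ +203°: 161 + 203 = 364 → 364 − 360 = 4°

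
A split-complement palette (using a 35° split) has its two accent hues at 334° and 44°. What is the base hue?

The accents sit 35° either side of the complement, so the complement is their short-arc midpoint on the wheel.
Short-arc midpoint of 334° and 44°: 9°.
Base is 180° from the complement: 9 − 180 = -171 → -171 + 360 = 189°

189°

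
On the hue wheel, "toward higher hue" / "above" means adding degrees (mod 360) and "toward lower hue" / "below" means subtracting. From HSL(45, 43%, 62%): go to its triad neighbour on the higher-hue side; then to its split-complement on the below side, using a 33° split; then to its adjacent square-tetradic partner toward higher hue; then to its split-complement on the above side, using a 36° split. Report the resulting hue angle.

258°

triadic ↑ +120°: 45 + 120 = 165°
split-comp 33° ↓ +147°: 165 + 147 = 312°
square ↑ +90°: 312 + 90 = 402 → 402 − 360 = 42°
split-comp 36° ↑ +216°: 42 + 216 = 258°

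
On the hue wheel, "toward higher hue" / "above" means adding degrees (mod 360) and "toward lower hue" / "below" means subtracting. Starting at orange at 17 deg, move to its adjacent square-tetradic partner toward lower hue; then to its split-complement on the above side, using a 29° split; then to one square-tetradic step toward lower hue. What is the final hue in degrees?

46°

−90° (square ↓): 17 − 90 = -73 → -73 + 360 = 287°
+209° (split-comp 29° ↑): 287 + 209 = 496 → 496 − 360 = 136°
−90° (square ↓): 136 − 90 = 46°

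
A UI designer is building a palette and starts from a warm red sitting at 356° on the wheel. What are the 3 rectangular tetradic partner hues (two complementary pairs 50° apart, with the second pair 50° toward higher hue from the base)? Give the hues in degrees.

A rectangular tetradic uses two complementary pairs 50° apart: offsets 0°, 50°, 180°, 230°.
356 + 50 = 406 → 406 − 360 = 46°
356 + 180 = 536 → 536 − 360 = 176°
356 + 230 = 586 → 586 − 360 = 226°

46°, 176°, 226°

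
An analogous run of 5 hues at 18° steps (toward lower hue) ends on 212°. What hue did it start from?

4 steps of 18° (toward lower hue) give a net shift of −72°.
Start = end − shift: 212 + 72 = 284°

284°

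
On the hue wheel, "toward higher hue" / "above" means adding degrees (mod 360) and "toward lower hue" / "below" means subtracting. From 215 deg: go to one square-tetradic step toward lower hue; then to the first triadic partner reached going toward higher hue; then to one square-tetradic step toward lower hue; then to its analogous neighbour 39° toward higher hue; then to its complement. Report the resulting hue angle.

215 − 90 = 125°   (square ↓)
125 + 120 = 245°   (triadic ↑)
245 − 90 = 155°   (square ↓)
155 + 39 = 194°   (analog 39° ↑)
194 + 180 = 374 → 374 − 360 = 14°   (complement)

14°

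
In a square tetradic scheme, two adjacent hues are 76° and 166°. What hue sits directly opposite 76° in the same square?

A square tetradic scheme places four hues 90° apart; opposite corners are 180° apart.
76 + 180 = 256°

256°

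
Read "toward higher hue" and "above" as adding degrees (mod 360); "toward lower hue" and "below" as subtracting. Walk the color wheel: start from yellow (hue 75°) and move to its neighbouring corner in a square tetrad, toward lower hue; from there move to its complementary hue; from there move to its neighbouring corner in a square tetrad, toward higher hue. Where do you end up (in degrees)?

−90° (square ↓): 75 − 90 = -15 → -15 + 360 = 345°
+180° (complement): 345 + 180 = 525 → 525 − 360 = 165°
+90° (square ↑): 165 + 90 = 255°

255°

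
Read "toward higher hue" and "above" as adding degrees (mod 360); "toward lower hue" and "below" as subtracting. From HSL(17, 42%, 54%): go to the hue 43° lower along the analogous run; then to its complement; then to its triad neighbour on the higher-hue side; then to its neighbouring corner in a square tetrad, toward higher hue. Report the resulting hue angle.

analog 43° ↓ −43°: 17 − 43 = -26 → -26 + 360 = 334°
complement +180°: 334 + 180 = 514 → 514 − 360 = 154°
triadic ↑ +120°: 154 + 120 = 274°
square ↑ +90°: 274 + 90 = 364 → 364 − 360 = 4°

4°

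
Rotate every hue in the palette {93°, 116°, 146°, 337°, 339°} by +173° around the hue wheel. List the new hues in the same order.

266°, 289°, 319°, 150°, 152°

93 + 173 = 266°
116 + 173 = 289°
146 + 173 = 319°
337 + 173 = 510 → 510 − 360 = 150°
339 + 173 = 512 → 512 − 360 = 152°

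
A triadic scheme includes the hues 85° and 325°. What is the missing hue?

A triad places three hues 120° apart.
The full set through 85° is {85°, 205°, 325°}.
Given {85°, 325°}, the missing hue is 205°.

205°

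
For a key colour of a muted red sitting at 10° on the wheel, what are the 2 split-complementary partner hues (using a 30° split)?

160° and 220°

Complement of 10°: 10 + 180 = 190°
190 − 30 = 160°
190 + 30 = 220°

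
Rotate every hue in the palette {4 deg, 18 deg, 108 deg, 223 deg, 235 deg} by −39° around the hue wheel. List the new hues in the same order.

4 − 39 = -35 → -35 + 360 = 325°
18 − 39 = -21 → -21 + 360 = 339°
108 − 39 = 69°
223 − 39 = 184°
235 − 39 = 196°

325°, 339°, 69°, 184°, 196°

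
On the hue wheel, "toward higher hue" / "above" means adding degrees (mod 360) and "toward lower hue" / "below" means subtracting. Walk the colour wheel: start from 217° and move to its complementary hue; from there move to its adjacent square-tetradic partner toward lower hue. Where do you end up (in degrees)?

307°

complement +180°: 217 + 180 = 397 → 397 − 360 = 37°
square ↓ −90°: 37 − 90 = -53 → -53 + 360 = 307°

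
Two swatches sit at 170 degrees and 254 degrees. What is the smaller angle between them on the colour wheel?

|170 − 254| = 84.
84 ≤ 180, so the shorter arc is 84°.

84°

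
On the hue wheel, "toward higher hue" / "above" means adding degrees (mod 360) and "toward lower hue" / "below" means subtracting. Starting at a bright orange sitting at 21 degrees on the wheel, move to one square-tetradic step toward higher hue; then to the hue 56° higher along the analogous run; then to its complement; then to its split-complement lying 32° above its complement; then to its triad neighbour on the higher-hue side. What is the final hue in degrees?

square ↑ +90°: 21 + 90 = 111°
analog 56° ↑ +56°: 111 + 56 = 167°
complement +180°: 167 + 180 = 347°
split-comp 32° ↑ +212°: 347 + 212 = 559 → 559 − 360 = 199°
triadic ↑ +120°: 199 + 120 = 319°

319°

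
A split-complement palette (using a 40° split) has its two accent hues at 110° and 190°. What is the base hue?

330°

The accents sit 40° either side of the complement, so the complement is their short-arc midpoint on the wheel.
Short-arc midpoint of 110° and 190°: 150°.
Base is 180° from the complement: 150 − 180 = -30 → -30 + 360 = 330°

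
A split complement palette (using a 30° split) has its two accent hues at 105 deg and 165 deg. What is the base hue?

The accents sit 30° either side of the complement, so the complement is their short-arc midpoint on the wheel.
Short-arc midpoint of 105° and 165°: 135°.
Base is 180° from the complement: 135 − 180 = -45 → -45 + 360 = 315°

315°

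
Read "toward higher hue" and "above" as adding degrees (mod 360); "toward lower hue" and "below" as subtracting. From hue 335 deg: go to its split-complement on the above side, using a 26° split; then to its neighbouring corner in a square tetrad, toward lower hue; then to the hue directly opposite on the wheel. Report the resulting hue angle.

271°

split-comp 26° ↑ +206°: 335 + 206 = 541 → 541 − 360 = 181°
square ↓ −90°: 181 − 90 = 91°
complement +180°: 91 + 180 = 271°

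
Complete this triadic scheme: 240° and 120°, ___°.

A triad places three hues 120° apart.
The full set through 120° is {0°, 120°, 240°}.
Given {120°, 240°}, the missing hue is 0°.

0°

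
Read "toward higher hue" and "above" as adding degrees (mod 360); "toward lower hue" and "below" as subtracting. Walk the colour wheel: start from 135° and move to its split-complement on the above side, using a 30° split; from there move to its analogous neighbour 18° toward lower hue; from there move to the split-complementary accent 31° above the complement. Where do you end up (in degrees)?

+210° (split-comp 30° ↑): 135 + 210 = 345°
−18° (analog 18° ↓): 345 − 18 = 327°
+211° (split-comp 31° ↑): 327 + 211 = 538 → 538 − 360 = 178°

178°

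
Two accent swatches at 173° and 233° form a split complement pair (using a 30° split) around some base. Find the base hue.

23°

The accents sit 30° either side of the complement, so the complement is their short-arc midpoint on the wheel.
Short-arc midpoint of 173° and 233°: 203°.
Base is 180° from the complement: 203 − 180 = 23°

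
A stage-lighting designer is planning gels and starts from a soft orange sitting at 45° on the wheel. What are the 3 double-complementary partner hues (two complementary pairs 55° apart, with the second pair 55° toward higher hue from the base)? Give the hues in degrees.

100°, 225° and 280°

A rectangular tetradic uses two complementary pairs 55° apart: offsets 0°, 55°, 180°, 235°.
45 + 55 = 100°
45 + 180 = 225°
45 + 235 = 280°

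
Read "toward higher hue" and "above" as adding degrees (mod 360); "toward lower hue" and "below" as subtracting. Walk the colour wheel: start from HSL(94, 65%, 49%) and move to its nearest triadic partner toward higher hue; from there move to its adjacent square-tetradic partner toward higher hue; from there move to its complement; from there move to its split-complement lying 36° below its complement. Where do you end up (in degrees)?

268°

triadic ↑ +120°: 94 + 120 = 214°
square ↑ +90°: 214 + 90 = 304°
complement +180°: 304 + 180 = 484 → 484 − 360 = 124°
split-comp 36° ↓ +144°: 124 + 144 = 268°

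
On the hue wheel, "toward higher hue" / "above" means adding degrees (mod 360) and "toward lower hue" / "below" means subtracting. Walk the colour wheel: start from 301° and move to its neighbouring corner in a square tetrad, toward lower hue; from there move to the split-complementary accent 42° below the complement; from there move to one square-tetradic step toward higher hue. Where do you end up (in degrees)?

79°

square ↓ −90°: 301 − 90 = 211°
split-comp 42° ↓ +138°: 211 + 138 = 349°
square ↑ +90°: 349 + 90 = 439 → 439 − 360 = 79°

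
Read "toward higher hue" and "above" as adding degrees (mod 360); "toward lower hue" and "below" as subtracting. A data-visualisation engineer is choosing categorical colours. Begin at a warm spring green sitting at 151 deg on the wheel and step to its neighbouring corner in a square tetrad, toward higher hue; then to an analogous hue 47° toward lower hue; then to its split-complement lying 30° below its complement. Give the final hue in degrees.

151 + 90 = 241°   (square ↑)
241 − 47 = 194°   (analog 47° ↓)
194 + 150 = 344°   (split-comp 30° ↓)

344°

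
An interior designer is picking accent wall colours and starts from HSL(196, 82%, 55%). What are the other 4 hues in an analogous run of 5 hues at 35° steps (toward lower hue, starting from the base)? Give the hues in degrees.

Analogous hues sit every 35° along the wheel.
196 − 35 = 161°
196 − 70 = 126°
196 − 105 = 91°
196 − 140 = 56°

161°, 126°, 91°, 56°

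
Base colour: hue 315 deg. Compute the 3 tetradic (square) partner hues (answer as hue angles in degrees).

45°, 135° and 225°

A square tetradic scheme places four hues every 90°.
315 + 90 = 405 → 405 − 360 = 45°
315 + 180 = 495 → 495 − 360 = 135°
315 + 270 = 585 → 585 − 360 = 225°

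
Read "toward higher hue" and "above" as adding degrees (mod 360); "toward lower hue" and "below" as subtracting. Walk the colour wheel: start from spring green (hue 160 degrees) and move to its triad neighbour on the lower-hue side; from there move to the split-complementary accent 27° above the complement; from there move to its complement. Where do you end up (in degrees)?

−120° (triadic ↓): 160 − 120 = 40°
+207° (split-comp 27° ↑): 40 + 207 = 247°
+180° (complement): 247 + 180 = 427 → 427 − 360 = 67°

67°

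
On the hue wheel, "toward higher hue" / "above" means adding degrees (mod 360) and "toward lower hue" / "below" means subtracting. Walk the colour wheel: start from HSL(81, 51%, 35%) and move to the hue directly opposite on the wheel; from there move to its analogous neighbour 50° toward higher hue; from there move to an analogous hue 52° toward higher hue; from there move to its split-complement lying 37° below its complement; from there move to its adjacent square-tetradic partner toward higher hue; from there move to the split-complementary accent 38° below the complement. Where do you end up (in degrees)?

18°

81 + 180 = 261°   (complement)
261 + 50 = 311°   (analog 50° ↑)
311 + 52 = 363 → 363 − 360 = 3°   (analog 52° ↑)
3 + 143 = 146°   (split-comp 37° ↓)
146 + 90 = 236°   (square ↑)
236 + 142 = 378 → 378 − 360 = 18°   (split-comp 38° ↓)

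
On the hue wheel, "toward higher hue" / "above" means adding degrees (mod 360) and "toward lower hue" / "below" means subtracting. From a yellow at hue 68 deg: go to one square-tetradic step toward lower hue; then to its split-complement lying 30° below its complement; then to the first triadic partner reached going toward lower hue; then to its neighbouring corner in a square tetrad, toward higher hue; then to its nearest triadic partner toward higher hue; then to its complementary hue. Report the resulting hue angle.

38°

square ↓ −90°: 68 − 90 = -22 → -22 + 360 = 338°
split-comp 30° ↓ +150°: 338 + 150 = 488 → 488 − 360 = 128°
triadic ↓ −120°: 128 − 120 = 8°
square ↑ +90°: 8 + 90 = 98°
triadic ↑ +120°: 98 + 120 = 218°
complement +180°: 218 + 180 = 398 → 398 − 360 = 38°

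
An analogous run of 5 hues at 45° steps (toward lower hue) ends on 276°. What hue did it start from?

96°

4 steps of 45° (toward lower hue) give a net shift of −180°.
Start = end − shift: 276 + 180 = 456 → 456 − 360 = 96°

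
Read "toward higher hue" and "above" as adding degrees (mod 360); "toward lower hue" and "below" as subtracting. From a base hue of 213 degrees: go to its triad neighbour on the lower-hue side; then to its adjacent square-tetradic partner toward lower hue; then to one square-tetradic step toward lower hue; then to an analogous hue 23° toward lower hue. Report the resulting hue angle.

250°

triadic ↓ −120°: 213 − 120 = 93°
square ↓ −90°: 93 − 90 = 3°
square ↓ −90°: 3 − 90 = -87 → -87 + 360 = 273°
analog 23° ↓ −23°: 273 − 23 = 250°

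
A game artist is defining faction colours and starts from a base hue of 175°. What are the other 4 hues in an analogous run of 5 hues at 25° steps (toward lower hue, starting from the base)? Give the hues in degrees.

150°, 125°, 100°, 75°

Analogous hues sit every 25° along the wheel.
175 − 25 = 150°
175 − 50 = 125°
175 − 75 = 100°
175 − 100 = 75°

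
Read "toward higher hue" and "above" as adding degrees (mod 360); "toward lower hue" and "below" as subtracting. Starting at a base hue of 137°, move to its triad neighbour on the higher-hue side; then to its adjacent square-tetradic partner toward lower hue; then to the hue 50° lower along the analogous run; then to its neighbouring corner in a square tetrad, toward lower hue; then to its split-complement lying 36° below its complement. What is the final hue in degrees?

+120° (triadic ↑): 137 + 120 = 257°
−90° (square ↓): 257 − 90 = 167°
−50° (analog 50° ↓): 167 − 50 = 117°
−90° (square ↓): 117 − 90 = 27°
+144° (split-comp 36° ↓): 27 + 144 = 171°

171°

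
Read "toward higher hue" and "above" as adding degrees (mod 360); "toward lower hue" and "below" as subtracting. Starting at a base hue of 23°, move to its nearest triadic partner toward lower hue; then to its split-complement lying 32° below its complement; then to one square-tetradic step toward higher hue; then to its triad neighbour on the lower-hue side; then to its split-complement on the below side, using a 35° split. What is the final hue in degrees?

−120° (triadic ↓): 23 − 120 = -97 → -97 + 360 = 263°
+148° (split-comp 32° ↓): 263 + 148 = 411 → 411 − 360 = 51°
+90° (square ↑): 51 + 90 = 141°
−120° (triadic ↓): 141 − 120 = 21°
+145° (split-comp 35° ↓): 21 + 145 = 166°

166°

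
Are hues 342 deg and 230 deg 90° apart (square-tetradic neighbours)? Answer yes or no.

Angular distance: |342 − 230| = 112 = 112°.
90° apart (square-tetradic neighbours) requires 90°.

no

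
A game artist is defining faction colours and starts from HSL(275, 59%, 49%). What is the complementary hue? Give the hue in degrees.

95°

275 + 180 = 455 → 455 − 360 = 95°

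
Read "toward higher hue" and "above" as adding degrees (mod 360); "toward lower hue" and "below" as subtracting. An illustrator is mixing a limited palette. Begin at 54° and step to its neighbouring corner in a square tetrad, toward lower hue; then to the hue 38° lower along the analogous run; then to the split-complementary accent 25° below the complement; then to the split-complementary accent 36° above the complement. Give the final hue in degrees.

54 − 90 = -36 → -36 + 360 = 324°   (square ↓)
324 − 38 = 286°   (analog 38° ↓)
286 + 155 = 441 → 441 − 360 = 81°   (split-comp 25° ↓)
81 + 216 = 297°   (split-comp 36° ↑)

297°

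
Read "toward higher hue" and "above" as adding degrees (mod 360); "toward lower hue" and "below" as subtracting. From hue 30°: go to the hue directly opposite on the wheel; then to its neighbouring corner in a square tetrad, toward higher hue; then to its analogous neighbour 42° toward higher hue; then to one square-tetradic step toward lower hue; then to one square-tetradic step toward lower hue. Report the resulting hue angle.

162°

+180° (complement): 30 + 180 = 210°
+90° (square ↑): 210 + 90 = 300°
+42° (analog 42° ↑): 300 + 42 = 342°
−90° (square ↓): 342 − 90 = 252°
−90° (square ↓): 252 − 90 = 162°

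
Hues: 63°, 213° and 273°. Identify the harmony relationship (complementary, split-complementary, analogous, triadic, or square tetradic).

split-complementary

Sort the hues: 63°, 213°, 273°.
Successive gaps around the wheel: 150°, 60°, 150°.
Two 150° gaps and one 60° gap — a base hue opposite a pair of accents 30° either side of its complement — is the split-complementary pattern.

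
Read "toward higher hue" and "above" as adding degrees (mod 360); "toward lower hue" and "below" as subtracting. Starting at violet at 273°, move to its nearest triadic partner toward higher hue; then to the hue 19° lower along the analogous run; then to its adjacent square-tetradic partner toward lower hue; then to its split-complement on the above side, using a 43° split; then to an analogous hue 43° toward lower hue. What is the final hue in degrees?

104°

273 + 120 = 393 → 393 − 360 = 33°   (triadic ↑)
33 − 19 = 14°   (analog 19° ↓)
14 − 90 = -76 → -76 + 360 = 284°   (square ↓)
284 + 223 = 507 → 507 − 360 = 147°   (split-comp 43° ↑)
147 − 43 = 104°   (analog 43° ↓)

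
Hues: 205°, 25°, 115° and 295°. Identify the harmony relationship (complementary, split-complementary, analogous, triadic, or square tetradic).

square tetradic

Sort the hues: 25°, 115°, 205°, 295°.
Successive gaps around the wheel: 90°, 90°, 90°, 90°.
Four hues every 90° form a square tetradic scheme.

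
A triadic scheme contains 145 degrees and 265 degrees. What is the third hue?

A triad spaces three hues 120° apart.
The full set is {25°, 145°, 265°}.

25°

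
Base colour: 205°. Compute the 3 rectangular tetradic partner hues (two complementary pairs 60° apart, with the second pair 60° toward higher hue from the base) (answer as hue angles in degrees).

265°, 25°, 85°

A rectangular tetradic uses two complementary pairs 60° apart: offsets 0°, 60°, 180°, 240°.
205 + 60 = 265°
205 + 180 = 385 → 385 − 360 = 25°
205 + 240 = 445 → 445 − 360 = 85°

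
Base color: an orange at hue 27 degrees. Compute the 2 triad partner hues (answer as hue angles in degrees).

27 + 120 = 147°
27 + 240 = 267°

147° and 267°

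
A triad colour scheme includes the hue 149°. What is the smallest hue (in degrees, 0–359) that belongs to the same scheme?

29°

A triad places three hues 120° apart.
The full set through 149° is {29°, 149°, 269°}.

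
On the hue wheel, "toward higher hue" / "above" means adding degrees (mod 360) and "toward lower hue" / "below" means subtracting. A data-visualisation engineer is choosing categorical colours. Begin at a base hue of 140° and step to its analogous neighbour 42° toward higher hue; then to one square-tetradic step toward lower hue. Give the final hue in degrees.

92°

+42° (analog 42° ↑): 140 + 42 = 182°
−90° (square ↓): 182 − 90 = 92°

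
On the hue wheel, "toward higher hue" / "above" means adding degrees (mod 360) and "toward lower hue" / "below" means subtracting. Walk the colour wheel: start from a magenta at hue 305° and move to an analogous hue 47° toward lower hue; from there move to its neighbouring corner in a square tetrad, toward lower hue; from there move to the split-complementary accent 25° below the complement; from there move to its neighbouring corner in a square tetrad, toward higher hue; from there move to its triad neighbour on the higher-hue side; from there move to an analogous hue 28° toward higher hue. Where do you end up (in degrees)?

−47° (analog 47° ↓): 305 − 47 = 258°
−90° (square ↓): 258 − 90 = 168°
+155° (split-comp 25° ↓): 168 + 155 = 323°
+90° (square ↑): 323 + 90 = 413 → 413 − 360 = 53°
+120° (triadic ↑): 53 + 120 = 173°
+28° (analog 28° ↑): 173 + 28 = 201°

201°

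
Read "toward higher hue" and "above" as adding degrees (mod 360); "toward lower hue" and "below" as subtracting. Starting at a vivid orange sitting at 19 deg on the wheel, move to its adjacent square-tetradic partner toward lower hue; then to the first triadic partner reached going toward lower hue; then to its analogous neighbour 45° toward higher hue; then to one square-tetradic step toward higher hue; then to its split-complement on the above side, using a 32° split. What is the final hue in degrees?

square ↓ −90°: 19 − 90 = -71 → -71 + 360 = 289°
triadic ↓ −120°: 289 − 120 = 169°
analog 45° ↑ +45°: 169 + 45 = 214°
square ↑ +90°: 214 + 90 = 304°
split-comp 32° ↑ +212°: 304 + 212 = 516 → 516 − 360 = 156°

156°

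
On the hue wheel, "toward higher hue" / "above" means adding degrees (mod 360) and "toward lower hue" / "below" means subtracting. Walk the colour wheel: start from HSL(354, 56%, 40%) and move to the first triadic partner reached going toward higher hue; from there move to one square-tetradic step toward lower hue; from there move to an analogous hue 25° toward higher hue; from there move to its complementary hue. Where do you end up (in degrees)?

354 + 120 = 474 → 474 − 360 = 114°   (triadic ↑)
114 − 90 = 24°   (square ↓)
24 + 25 = 49°   (analog 25° ↑)
49 + 180 = 229°   (complement)

229°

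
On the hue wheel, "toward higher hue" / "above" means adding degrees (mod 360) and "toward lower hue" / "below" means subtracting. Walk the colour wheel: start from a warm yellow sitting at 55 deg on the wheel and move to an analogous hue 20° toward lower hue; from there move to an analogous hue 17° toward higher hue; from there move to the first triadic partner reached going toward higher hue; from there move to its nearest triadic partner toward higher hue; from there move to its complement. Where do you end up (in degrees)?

55 − 20 = 35°   (analog 20° ↓)
35 + 17 = 52°   (analog 17° ↑)
52 + 120 = 172°   (triadic ↑)
172 + 120 = 292°   (triadic ↑)
292 + 180 = 472 → 472 − 360 = 112°   (complement)

112°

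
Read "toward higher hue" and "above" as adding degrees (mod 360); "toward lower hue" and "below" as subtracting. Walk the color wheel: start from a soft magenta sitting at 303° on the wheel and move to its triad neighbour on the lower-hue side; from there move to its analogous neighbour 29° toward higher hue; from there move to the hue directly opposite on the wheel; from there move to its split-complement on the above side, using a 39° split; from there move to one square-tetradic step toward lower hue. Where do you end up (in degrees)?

161°

−120° (triadic ↓): 303 − 120 = 183°
+29° (analog 29° ↑): 183 + 29 = 212°
+180° (complement): 212 + 180 = 392 → 392 − 360 = 32°
+219° (split-comp 39° ↑): 32 + 219 = 251°
−90° (square ↓): 251 − 90 = 161°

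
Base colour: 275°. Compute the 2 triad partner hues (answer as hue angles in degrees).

A triad places three hues 120° apart.
275 + 120 = 395 → 395 − 360 = 35°
275 + 240 = 515 → 515 − 360 = 155°

35° and 155°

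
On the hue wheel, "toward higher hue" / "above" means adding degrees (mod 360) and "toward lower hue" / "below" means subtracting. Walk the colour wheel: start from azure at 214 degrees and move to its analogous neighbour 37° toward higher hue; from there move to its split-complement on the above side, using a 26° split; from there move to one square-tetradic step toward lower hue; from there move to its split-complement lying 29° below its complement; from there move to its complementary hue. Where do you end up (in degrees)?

338°

214 + 37 = 251°   (analog 37° ↑)
251 + 206 = 457 → 457 − 360 = 97°   (split-comp 26° ↑)
97 − 90 = 7°   (square ↓)
7 + 151 = 158°   (split-comp 29° ↓)
158 + 180 = 338°   (complement)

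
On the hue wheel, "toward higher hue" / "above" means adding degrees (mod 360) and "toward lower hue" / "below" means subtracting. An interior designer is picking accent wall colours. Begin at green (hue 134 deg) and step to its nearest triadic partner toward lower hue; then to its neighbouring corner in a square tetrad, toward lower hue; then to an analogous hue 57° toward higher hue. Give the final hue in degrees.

−120° (triadic ↓): 134 − 120 = 14°
−90° (square ↓): 14 − 90 = -76 → -76 + 360 = 284°
+57° (analog 57° ↑): 284 + 57 = 341°

341°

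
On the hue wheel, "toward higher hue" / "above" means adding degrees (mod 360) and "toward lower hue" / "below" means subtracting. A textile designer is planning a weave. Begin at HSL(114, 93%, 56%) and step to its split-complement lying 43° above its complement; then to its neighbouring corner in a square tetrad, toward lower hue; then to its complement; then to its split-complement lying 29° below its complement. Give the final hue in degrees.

218°

+223° (split-comp 43° ↑): 114 + 223 = 337°
−90° (square ↓): 337 − 90 = 247°
+180° (complement): 247 + 180 = 427 → 427 − 360 = 67°
+151° (split-comp 29° ↓): 67 + 151 = 218°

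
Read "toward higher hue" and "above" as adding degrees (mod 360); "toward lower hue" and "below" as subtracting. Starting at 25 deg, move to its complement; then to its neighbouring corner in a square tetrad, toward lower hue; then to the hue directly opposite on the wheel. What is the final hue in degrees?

295°

complement +180°: 25 + 180 = 205°
square ↓ −90°: 205 − 90 = 115°
complement +180°: 115 + 180 = 295°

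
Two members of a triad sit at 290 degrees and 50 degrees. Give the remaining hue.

A triad spaces three hues 120° apart.
The full set is {50°, 170°, 290°}.

170°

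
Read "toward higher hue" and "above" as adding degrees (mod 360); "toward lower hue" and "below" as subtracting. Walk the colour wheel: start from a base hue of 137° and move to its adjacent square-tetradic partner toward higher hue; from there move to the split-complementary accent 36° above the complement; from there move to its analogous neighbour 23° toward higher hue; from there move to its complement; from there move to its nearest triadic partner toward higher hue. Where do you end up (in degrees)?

46°

+90° (square ↑): 137 + 90 = 227°
+216° (split-comp 36° ↑): 227 + 216 = 443 → 443 − 360 = 83°
+23° (analog 23° ↑): 83 + 23 = 106°
+180° (complement): 106 + 180 = 286°
+120° (triadic ↑): 286 + 120 = 406 → 406 − 360 = 46°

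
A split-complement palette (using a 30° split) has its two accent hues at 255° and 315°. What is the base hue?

105°

The accents sit 30° either side of the complement, so the complement is their short-arc midpoint on the wheel.
Short-arc midpoint of 255° and 315°: 285°.
Base is 180° from the complement: 285 − 180 = 105°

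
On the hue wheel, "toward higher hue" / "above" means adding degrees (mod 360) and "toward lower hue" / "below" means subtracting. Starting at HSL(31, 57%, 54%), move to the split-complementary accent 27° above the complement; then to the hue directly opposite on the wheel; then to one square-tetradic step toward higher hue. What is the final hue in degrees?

148°

31 + 207 = 238°   (split-comp 27° ↑)
238 + 180 = 418 → 418 − 360 = 58°   (complement)
58 + 90 = 148°   (square ↑)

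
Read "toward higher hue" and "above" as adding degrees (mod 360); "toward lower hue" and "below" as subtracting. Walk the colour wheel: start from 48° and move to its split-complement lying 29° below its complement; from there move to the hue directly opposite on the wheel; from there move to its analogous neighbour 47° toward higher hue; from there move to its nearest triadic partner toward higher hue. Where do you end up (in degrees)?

186°

48 + 151 = 199°   (split-comp 29° ↓)
199 + 180 = 379 → 379 − 360 = 19°   (complement)
19 + 47 = 66°   (analog 47° ↑)
66 + 120 = 186°   (triadic ↑)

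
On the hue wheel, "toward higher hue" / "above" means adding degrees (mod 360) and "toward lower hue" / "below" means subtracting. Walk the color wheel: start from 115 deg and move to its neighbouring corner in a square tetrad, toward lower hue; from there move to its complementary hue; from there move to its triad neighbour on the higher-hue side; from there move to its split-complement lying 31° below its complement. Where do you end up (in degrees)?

114°

115 − 90 = 25°   (square ↓)
25 + 180 = 205°   (complement)
205 + 120 = 325°   (triadic ↑)
325 + 149 = 474 → 474 − 360 = 114°   (split-comp 31° ↓)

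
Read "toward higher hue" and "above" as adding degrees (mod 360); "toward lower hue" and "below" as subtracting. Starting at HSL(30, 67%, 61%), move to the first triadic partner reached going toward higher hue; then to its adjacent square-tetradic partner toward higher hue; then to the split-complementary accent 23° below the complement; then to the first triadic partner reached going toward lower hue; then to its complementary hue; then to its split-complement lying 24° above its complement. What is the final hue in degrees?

triadic ↑ +120°: 30 + 120 = 150°
square ↑ +90°: 150 + 90 = 240°
split-comp 23° ↓ +157°: 240 + 157 = 397 → 397 − 360 = 37°
triadic ↓ −120°: 37 − 120 = -83 → -83 + 360 = 277°
complement +180°: 277 + 180 = 457 → 457 − 360 = 97°
split-comp 24° ↑ +204°: 97 + 204 = 301°

301°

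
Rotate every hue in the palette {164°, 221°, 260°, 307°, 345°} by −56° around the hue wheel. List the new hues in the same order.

164 − 56 = 108°
221 − 56 = 165°
260 − 56 = 204°
307 − 56 = 251°
345 − 56 = 289°

108°, 165°, 204°, 251°, 289°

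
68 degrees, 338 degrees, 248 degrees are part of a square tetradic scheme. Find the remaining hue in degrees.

A square tetradic scheme places four hues every 90°.
The full set through 68° is {68°, 158°, 248°, 338°}.
Given {68°, 248°, 338°}, the missing hue is 158°.

158°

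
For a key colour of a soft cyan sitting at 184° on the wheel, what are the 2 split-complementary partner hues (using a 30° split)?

Split-complementary hues sit 30° either side of the complement.
Complement of 184°: 184 + 180 = 364 → 364 − 360 = 4°
4 − 30 = -26 → -26 + 360 = 334°
4 + 30 = 34°

334° and 34°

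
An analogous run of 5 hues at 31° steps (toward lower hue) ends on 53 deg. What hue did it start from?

177°

4 steps of 31° (toward lower hue) give a net shift of −124°.
Start = end − shift: 53 + 124 = 177°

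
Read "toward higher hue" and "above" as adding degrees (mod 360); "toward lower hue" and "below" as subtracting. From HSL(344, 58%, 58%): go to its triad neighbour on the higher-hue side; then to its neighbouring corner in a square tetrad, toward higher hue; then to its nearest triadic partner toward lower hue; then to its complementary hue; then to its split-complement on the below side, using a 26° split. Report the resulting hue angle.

48°

344 + 120 = 464 → 464 − 360 = 104°   (triadic ↑)
104 + 90 = 194°   (square ↑)
194 − 120 = 74°   (triadic ↓)
74 + 180 = 254°   (complement)
254 + 154 = 408 → 408 − 360 = 48°   (split-comp 26° ↓)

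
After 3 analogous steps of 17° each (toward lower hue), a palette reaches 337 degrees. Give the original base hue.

28°

3 steps of 17° (toward lower hue) give a net shift of −51°.
Start = end − shift: 337 + 51 = 388 → 388 − 360 = 28°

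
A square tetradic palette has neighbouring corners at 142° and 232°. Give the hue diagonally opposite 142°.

322°

A square tetradic scheme places four hues 90° apart; opposite corners are 180° apart.
142 + 180 = 322°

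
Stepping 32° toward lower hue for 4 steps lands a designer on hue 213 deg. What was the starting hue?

341°

4 steps of 32° (toward lower hue) give a net shift of −128°.
Start = end − shift: 213 + 128 = 341°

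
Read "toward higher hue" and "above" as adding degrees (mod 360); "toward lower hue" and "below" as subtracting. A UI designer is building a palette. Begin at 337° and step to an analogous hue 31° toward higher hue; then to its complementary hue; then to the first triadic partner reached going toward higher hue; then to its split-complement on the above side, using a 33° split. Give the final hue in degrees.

161°

337 + 31 = 368 → 368 − 360 = 8°   (analog 31° ↑)
8 + 180 = 188°   (complement)
188 + 120 = 308°   (triadic ↑)
308 + 213 = 521 → 521 − 360 = 161°   (split-comp 33° ↑)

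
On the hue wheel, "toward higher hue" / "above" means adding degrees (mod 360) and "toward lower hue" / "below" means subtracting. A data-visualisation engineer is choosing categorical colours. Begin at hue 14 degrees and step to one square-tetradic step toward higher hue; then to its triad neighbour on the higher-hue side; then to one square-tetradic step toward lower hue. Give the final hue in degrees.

134°

square ↑ +90°: 14 + 90 = 104°
triadic ↑ +120°: 104 + 120 = 224°
square ↓ −90°: 224 − 90 = 134°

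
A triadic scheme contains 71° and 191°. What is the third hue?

311°

A triad spaces three hues 120° apart.
The full set is {71°, 191°, 311°}.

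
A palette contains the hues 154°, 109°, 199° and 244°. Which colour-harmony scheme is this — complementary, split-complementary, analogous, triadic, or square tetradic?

Sort the hues: 109°, 154°, 199°, 244°.
Successive gaps around the wheel: 45°, 45°, 45°, 225°.
A run of hues at equal small steps (45°) with one large closing gap is an analogous group.

analogous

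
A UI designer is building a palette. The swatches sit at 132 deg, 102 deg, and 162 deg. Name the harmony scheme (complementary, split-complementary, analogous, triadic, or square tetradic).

Sort the hues: 102°, 132°, 162°.
Successive gaps around the wheel: 30°, 30°, 300°.
A run of hues at equal small steps (30°) with one large closing gap is an analogous group.

analogous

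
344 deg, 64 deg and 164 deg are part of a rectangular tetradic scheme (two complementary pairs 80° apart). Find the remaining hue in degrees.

A rectangular tetradic uses two complementary pairs 80° apart: offsets 0°, 80°, 180°, 260°.
Among {64°, 164°, 344°}, 344° and 164° are a 180° pair.
The remaining hue 64° needs its own complement: 64 + 180 = 244°

244°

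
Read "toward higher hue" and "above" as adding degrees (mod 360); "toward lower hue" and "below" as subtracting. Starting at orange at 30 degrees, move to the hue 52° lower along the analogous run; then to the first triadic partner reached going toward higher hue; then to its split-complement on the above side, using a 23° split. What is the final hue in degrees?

301°

analog 52° ↓ −52°: 30 − 52 = -22 → -22 + 360 = 338°
triadic ↑ +120°: 338 + 120 = 458 → 458 − 360 = 98°
split-comp 23° ↑ +203°: 98 + 203 = 301°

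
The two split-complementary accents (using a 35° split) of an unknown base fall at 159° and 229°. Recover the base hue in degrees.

14°

The accents sit 35° either side of the complement, so the complement is their short-arc midpoint on the wheel.
Short-arc midpoint of 159° and 229°: 194°.
Base is 180° from the complement: 194 − 180 = 14°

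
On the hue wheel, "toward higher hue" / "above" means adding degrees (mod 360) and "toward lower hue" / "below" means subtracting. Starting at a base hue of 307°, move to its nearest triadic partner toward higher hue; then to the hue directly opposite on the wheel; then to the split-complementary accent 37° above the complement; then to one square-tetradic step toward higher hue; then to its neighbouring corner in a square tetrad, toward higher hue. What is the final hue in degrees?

+120° (triadic ↑): 307 + 120 = 427 → 427 − 360 = 67°
+180° (complement): 67 + 180 = 247°
+217° (split-comp 37° ↑): 247 + 217 = 464 → 464 − 360 = 104°
+90° (square ↑): 104 + 90 = 194°
+90° (square ↑): 194 + 90 = 284°

284°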